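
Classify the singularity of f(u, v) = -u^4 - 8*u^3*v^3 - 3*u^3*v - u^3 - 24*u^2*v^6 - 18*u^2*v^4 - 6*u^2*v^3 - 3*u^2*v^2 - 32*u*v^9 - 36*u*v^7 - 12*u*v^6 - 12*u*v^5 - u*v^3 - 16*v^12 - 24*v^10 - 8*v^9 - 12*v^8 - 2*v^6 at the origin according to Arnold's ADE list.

E_7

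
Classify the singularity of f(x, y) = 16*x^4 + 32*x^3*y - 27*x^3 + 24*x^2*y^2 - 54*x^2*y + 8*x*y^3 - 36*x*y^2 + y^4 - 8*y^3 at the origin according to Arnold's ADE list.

E_{6}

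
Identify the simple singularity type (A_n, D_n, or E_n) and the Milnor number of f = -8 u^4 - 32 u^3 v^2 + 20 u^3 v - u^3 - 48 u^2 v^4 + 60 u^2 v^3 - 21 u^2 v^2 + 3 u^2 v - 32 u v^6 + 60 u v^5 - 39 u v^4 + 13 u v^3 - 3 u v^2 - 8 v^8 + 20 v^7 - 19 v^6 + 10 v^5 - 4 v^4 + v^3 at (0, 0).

The Hessian of f at 0 has rank 0. Corank 2; j^3 = -(u - v)^3 is a perfect cube, so E-series; the 4-jet and mu = 7 give E_7.

Type E7, Milnor number mu = 7.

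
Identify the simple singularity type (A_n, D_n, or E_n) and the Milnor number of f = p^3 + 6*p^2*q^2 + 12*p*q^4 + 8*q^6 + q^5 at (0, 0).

The Hessian of f at 0 has rank 0. Corank 2; j^3 = p^3 is a perfect cube, so E-series; the 5-jet and mu = 8 give E_8.

Type E_8, Milnor number mu = 8.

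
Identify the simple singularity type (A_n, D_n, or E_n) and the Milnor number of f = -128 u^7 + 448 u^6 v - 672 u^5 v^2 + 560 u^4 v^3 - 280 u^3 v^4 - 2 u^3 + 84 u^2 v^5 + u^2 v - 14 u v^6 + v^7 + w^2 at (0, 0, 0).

The Hessian of f at 0 has rank 1. Corank 2; j^3 = -u^2*(2*u - v) has shape L^2 M (L != M), so D-series; mu = 8 gives D_8.

Type D8, Milnor number mu = 8.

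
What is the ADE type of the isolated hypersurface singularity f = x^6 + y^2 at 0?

The Hessian of f at 0 has rank 1. Corank 1: A-series; mu = 5 gives A_5.

A_{5}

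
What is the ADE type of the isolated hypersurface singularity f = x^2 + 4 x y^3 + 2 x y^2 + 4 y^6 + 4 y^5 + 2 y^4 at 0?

The Hessian of f at 0 has rank 1. Corank 1: A-series; mu = 3 gives A_3.

A3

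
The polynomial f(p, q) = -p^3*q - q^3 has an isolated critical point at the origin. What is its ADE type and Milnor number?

The Hessian of f at 0 has rank 0. Corank 2; j^3 = -q^3 is a perfect cube, so E-series; the 4-jet and mu = 7 give E_7.

Type E_7, Milnor number mu = 7.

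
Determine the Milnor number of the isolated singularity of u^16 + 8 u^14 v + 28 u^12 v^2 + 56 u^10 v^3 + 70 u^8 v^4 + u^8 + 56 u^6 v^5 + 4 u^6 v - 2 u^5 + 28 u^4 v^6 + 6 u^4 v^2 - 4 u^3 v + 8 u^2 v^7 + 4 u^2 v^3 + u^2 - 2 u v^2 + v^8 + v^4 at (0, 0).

7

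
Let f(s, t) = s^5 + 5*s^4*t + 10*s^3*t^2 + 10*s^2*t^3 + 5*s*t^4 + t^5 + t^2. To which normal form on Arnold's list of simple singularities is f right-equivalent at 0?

A4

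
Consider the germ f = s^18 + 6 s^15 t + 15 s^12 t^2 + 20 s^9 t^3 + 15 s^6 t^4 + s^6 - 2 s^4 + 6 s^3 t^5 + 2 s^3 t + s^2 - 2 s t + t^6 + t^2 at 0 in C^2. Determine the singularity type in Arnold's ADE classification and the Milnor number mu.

The Hessian of f at 0 is [[2, -2], [-2, 2]] with rank 1, so corank 1. A Groebner basis of the Jacobian ideal J(f) in C{s,t} is {s*t^2 - s + t, -s + t^3 + t, s^2 - 2*s*t + t^2}; counting standard monomials gives mu = 5. Corank 1: A-series; mu = 5 gives A_5.

Type A_{5}, Milnor number mu = 5.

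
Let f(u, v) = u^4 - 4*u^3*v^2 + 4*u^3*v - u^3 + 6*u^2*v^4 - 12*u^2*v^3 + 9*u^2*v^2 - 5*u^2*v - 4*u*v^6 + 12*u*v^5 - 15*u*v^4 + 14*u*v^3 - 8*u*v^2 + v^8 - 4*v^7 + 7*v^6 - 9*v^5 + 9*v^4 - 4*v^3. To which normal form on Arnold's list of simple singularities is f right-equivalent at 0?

The Hessian of f at 0 is [[0, 0], [0, 0]] with rank 0, so corank 2. A Groebner basis of the Jacobian ideal J(f) in C{u,v} is {u*v^2 - 2*u*v/3 - 4*v^2/3, u*v/3 + v^3 + 2*v^2/3, u^2 + 8*u*v/3 + 4*v^2/3}; counting standard monomials gives mu = 5. Corank 2; j^3 = -(u + v)*(u + 2*v)^2 has shape L^2 M (L != M), so D-series; mu = 5 gives D_5.

D5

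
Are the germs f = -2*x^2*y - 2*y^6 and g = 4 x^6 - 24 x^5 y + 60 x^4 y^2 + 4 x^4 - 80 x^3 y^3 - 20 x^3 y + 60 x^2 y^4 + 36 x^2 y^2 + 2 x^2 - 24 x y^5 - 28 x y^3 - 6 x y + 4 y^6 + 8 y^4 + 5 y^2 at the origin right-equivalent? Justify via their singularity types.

The Hessian of f at 0 is [[0, 0], [0, 0]] with rank 0, so corank 2. A Groebner basis of the Jacobian ideal J(f) in C{x,y} is {x^2/6 + y^5, x^3, x*y}; counting standard monomials gives mu = 7. Corank 2; j^3 = -2*x^2*y has shape L^2 M (L != M), so D-series; mu = 7 gives D_7. The Hessian of g at 0 is [[4, -6], [-6, 10]] with rank 2, so corank 0. A Groebner basis of the Jacobian ideal J(g) in C{x,y} is {x, y}; counting standard monomials gives mu = 1. Corank 0: nondegenerate Morse point, so A_1. f is D_7 but g is A_1, hence not right-equivalent.

No.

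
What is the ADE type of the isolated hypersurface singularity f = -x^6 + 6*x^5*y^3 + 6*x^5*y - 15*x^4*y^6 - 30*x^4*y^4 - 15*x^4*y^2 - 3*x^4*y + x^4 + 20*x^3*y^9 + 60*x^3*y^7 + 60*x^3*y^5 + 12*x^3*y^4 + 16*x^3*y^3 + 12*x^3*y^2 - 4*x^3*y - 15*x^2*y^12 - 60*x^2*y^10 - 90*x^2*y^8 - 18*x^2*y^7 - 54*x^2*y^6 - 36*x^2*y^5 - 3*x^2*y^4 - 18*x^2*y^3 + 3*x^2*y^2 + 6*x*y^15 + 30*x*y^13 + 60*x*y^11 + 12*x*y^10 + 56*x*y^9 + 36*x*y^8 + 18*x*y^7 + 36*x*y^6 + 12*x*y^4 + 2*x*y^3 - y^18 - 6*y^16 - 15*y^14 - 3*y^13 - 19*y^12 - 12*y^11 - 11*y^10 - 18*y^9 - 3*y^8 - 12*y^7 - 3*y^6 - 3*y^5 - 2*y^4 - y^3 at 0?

The Hessian of f at 0 has rank 0. Corank 2; j^3 = -y^3 is a perfect cube, so E-series; the 4-jet and mu = 6 give E_6.

E6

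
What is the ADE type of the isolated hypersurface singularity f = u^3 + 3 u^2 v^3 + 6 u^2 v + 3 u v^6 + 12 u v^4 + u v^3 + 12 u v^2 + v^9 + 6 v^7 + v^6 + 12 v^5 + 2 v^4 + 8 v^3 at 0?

E7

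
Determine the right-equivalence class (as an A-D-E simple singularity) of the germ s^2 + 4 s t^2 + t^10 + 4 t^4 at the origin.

The Hessian of f at 0 has rank 1. Corank 1: A-series; mu = 9 gives A_9.

A_{9}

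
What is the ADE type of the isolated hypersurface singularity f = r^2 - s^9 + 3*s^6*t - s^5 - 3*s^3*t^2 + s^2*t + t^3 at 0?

The Hessian of f at 0 has rank 1. Corank 2; j^3 = t*(s^2 + t^2) splits into three distinct lines over C (the quadratic factor has nonzero discriminant), so D_4.

D_{4}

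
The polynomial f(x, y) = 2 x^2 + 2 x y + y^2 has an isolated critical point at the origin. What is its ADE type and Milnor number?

The Hessian of f at 0 has rank 2. Corank 0: nondegenerate Morse point, so A_1.

Type A_{1}, Milnor number mu = 1.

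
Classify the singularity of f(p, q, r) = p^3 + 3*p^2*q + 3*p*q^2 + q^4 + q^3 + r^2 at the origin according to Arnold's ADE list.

E_6

The Hessian of f at 0 has rank 1. Corank 2; j^3 = (p + q)^3 is a perfect cube, so E-series; the 4-jet and mu = 6 give E_6.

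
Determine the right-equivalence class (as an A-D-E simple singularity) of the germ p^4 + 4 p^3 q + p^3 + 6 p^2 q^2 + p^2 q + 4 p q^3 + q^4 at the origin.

D5

The Hessian of f at 0 is [[0, 0], [0, 0]] with rank 0, so corank 2. A Groebner basis of the Jacobian ideal J(f) in C{p,q} is {p*q^2, -p*q/4 + q^3, p^2 + p*q}; counting standard monomials gives mu = 5. Corank 2; j^3 = p^2*(p + q) has shape L^2 M (L != M), so D-series; mu = 5 gives D_5.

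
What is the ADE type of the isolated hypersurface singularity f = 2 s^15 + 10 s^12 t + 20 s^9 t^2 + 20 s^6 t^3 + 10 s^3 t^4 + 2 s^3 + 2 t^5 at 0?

E_{8}

The Hessian of f at 0 is [[0, 0], [0, 0]] with rank 0, so corank 2. A Groebner basis of the Jacobian ideal J(f) in C{s,t} is {t^4, s^2}; counting standard monomials gives mu = 8. Corank 2; j^3 = 2*s^3 is a perfect cube, so E-series; the 5-jet and mu = 8 give E_8.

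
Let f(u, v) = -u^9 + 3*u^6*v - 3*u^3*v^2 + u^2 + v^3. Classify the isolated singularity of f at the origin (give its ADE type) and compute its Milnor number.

Type A_2, Milnor number mu = 2.

The Hessian of f at 0 has rank 1. Corank 1: A-series; mu = 2 gives A_2.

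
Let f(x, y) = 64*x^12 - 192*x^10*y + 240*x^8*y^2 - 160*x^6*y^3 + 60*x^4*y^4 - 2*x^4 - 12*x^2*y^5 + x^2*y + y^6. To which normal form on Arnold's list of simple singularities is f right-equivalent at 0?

D7

The Hessian of f at 0 has rank 0. Corank 2; j^3 = x^2*y has shape L^2 M (L != M), so D-series; mu = 7 gives D_7.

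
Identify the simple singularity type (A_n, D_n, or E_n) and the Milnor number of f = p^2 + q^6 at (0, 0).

The Hessian of f at 0 is [[2, 0], [0, 0]] with rank 1, so corank 1. A Groebner basis of the Jacobian ideal J(f) in C{p,q} is {q^5, p}; counting standard monomials gives mu = 5. Corank 1: A-series; mu = 5 gives A_5.

Type A5, Milnor number mu = 5.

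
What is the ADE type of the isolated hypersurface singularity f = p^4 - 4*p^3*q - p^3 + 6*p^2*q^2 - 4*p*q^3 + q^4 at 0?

The Hessian of f at 0 has rank 0. Corank 2; j^3 = -p^3 is a perfect cube, so E-series; the 4-jet and mu = 6 give E_6.

E_6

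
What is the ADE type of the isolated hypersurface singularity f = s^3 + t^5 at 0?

E_8

The Hessian of f at 0 has rank 0. Corank 2; j^3 = s^3 is a perfect cube, so E-series; the 5-jet and mu = 8 give E_8.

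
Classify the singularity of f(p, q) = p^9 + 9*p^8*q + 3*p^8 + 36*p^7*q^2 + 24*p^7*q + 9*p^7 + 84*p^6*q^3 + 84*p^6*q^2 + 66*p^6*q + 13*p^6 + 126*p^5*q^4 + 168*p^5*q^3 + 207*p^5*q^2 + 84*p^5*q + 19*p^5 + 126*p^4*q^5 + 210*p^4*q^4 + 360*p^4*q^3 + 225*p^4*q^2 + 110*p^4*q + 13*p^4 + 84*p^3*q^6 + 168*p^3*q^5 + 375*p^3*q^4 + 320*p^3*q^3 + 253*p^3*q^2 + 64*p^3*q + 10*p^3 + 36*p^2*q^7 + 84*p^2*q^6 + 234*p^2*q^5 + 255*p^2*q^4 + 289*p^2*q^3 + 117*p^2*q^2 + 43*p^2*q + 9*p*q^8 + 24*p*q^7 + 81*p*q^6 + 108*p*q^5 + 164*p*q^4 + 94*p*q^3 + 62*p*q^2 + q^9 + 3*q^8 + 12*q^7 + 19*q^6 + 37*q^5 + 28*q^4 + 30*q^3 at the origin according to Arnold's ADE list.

D4

The Hessian of f at 0 has rank 0. Corank 2; j^3 = (2*p + 3*q)*(5*p^2 + 14*p*q + 10*q^2) splits into three distinct lines over C (the quadratic factor has nonzero discriminant), so D_4.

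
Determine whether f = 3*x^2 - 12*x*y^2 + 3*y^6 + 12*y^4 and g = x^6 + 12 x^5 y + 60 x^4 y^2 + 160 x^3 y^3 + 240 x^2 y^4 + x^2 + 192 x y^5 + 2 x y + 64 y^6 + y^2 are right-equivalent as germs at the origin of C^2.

Yes.

The Hessian of f at 0 is [[6, 0], [0, 0]] with rank 1, so corank 1. A Groebner basis of the Jacobian ideal J(f) in C{x,y} is {x^3, x^2*y, -x/2 + y^2}; counting standard monomials gives mu = 5. Corank 1: A-series; mu = 5 gives A_5. The Hessian of g at 0 is [[2, 2], [2, 2]] with rank 1, so corank 1. A Groebner basis of the Jacobian ideal J(g) in C{x,y} is {y^5, x + y}; counting standard monomials gives mu = 5. Corank 1: A-series; mu = 5 gives A_5. Both have type A_5, hence right-equivalent.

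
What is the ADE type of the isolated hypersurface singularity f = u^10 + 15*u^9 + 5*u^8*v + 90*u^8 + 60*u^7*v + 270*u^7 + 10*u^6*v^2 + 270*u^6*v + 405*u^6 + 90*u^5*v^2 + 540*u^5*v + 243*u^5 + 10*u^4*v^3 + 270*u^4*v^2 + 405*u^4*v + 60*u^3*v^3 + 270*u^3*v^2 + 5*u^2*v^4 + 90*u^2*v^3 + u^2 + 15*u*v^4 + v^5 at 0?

A_{4}

The Hessian of f at 0 is [[2, 0], [0, 0]] with rank 1, so corank 1. A Groebner basis of the Jacobian ideal J(f) in C{u,v} is {v^4, u}; counting standard monomials gives mu = 4. Corank 1: A-series; mu = 4 gives A_4.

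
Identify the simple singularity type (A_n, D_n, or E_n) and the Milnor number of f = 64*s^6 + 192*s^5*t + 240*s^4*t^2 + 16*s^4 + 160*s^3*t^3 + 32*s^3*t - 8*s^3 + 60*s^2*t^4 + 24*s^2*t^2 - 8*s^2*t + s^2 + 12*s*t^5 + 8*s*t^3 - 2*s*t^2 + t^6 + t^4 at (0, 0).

Type A_5, Milnor number mu = 5.

The Hessian of f at 0 is [[2, 0], [0, 0]] with rank 1, so corank 1. A Groebner basis of the Jacobian ideal J(f) in C{s,t} is {s*t^2 + s*t - s/4 + t^2/4, -5*s*t + s + t^3 - t^2, s^2 + s*t - s/4 + t^2/4}; counting standard monomials gives mu = 5. Corank 1: A-series; mu = 5 gives A_5.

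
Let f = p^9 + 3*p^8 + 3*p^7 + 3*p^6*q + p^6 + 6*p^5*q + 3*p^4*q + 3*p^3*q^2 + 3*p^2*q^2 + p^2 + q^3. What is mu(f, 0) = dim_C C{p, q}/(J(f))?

2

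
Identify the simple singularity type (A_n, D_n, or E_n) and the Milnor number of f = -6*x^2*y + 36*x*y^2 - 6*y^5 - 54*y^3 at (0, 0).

The Hessian of f at 0 is [[0, 0], [0, 0]] with rank 0, so corank 2. A Groebner basis of the Jacobian ideal J(f) in C{x,y} is {x^2/5 + y^4 - 9*y^2/5, x^3 - 27*y^3, x*y - 3*y^2}; counting standard monomials gives mu = 6. Corank 2; j^3 = -6*y*(x - 3*y)^2 has shape L^2 M (L != M), so D-series; mu = 6 gives D_6.

Type D_{6}, Milnor number mu = 6.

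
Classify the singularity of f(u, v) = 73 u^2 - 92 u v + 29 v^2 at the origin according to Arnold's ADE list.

The Hessian of f at 0 is [[146, -92], [-92, 58]] with rank 2, so corank 0. A Groebner basis of the Jacobian ideal J(f) in C{u,v} is {u, v}; counting standard monomials gives mu = 1. Corank 0: nondegenerate Morse point, so A_1.

A_1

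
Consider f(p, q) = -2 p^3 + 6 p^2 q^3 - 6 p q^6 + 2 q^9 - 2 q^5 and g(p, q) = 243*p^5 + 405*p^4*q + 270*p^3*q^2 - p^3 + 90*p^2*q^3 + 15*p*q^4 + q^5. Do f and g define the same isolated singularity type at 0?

The Hessian of f at 0 has rank 0. Corank 2; j^3 = -2*p^3 is a perfect cube, so E-series; the 5-jet and mu = 8 give E_8. The Hessian of g at 0 has rank 0. Corank 2; j^3 = -p^3 is a perfect cube, so E-series; the 5-jet and mu = 8 give E_8. Both have type E_8, hence right-equivalent.

Yes.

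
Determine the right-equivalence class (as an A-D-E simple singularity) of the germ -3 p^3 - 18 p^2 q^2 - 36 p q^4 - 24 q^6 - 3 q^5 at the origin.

The Hessian of f at 0 is [[0, 0], [0, 0]] with rank 0, so corank 2. A Groebner basis of the Jacobian ideal J(f) in C{p,q} is {q^4, p^3, p^2/4 + p*q^2}; counting standard monomials gives mu = 8. Corank 2; j^3 = -3*p^3 is a perfect cube, so E-series; the 5-jet and mu = 8 give E_8.

E8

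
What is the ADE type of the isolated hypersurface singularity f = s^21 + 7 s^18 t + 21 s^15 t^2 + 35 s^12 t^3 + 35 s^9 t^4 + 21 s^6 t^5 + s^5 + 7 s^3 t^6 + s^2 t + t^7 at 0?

D_{8}

The Hessian of f at 0 is [[0, 0], [0, 0]] with rank 0, so corank 2. A Groebner basis of the Jacobian ideal J(f) in C{s,t} is {s^2/7 + t^6, s^3, s*t}; counting standard monomials gives mu = 8. Corank 2; j^3 = s^2*t has shape L^2 M (L != M), so D-series; mu = 8 gives D_8.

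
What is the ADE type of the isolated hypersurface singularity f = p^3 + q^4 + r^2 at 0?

E_6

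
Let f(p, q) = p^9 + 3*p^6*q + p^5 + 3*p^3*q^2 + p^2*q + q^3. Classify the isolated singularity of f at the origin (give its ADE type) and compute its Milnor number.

Type D4, Milnor number mu = 4.

The Hessian of f at 0 has rank 0. Corank 2; j^3 = q*(p^2 + q^2) splits into three distinct lines over C (the quadratic factor has nonzero discriminant), so D_4.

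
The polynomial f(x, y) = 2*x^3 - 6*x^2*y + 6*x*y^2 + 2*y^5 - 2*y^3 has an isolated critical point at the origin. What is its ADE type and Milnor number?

Type E_{8}, Milnor number mu = 8.

The Hessian of f at 0 has rank 0. Corank 2; j^3 = 2*(x - y)^3 is a perfect cube, so E-series; the 5-jet and mu = 8 give E_8.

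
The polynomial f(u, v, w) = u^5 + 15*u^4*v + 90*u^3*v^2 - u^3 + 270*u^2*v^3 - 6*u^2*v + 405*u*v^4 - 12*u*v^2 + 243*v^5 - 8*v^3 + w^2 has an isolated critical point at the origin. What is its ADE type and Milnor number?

Type E_8, Milnor number mu = 8.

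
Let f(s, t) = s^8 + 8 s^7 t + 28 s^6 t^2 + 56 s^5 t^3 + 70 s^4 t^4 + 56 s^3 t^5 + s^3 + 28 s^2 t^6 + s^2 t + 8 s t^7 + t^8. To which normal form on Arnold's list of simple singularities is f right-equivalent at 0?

The Hessian of f at 0 is [[0, 0], [0, 0]] with rank 0, so corank 2. A Groebner basis of the Jacobian ideal J(f) in C{s,t} is {-s*t/8 + t^7, s*t^2, s^2 + s*t}; counting standard monomials gives mu = 9. Corank 2; j^3 = s^2*(s + t) has shape L^2 M (L != M), so D-series; mu = 9 gives D_9.

D_{9}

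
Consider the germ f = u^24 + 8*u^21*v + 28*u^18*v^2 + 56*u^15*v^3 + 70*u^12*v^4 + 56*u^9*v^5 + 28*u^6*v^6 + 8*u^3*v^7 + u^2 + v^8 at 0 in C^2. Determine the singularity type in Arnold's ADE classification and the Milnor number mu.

The Hessian of f at 0 is [[2, 0], [0, 0]] with rank 1, so corank 1. A Groebner basis of the Jacobian ideal J(f) in C{u,v} is {v^7, u}; counting standard monomials gives mu = 7. Corank 1: A-series; mu = 7 gives A_7.

Type A_{7}, Milnor number mu = 7.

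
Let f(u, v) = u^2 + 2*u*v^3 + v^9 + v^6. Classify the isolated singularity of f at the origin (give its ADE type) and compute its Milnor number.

Type A_{8}, Milnor number mu = 8.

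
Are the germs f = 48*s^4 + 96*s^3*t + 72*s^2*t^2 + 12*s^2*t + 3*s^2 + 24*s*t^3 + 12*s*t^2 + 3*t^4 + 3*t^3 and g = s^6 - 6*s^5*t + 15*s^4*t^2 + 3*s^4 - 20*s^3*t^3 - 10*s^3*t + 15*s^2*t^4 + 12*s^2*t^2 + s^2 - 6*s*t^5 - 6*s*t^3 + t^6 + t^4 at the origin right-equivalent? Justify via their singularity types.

The Hessian of f at 0 is [[6, 0], [0, 0]] with rank 1, so corank 1. A Groebner basis of the Jacobian ideal J(f) in C{s,t} is {t^2, s}; counting standard monomials gives mu = 2. Corank 1: A-series; mu = 2 gives A_2. The Hessian of g at 0 is [[2, 0], [0, 0]] with rank 1, so corank 1. A Groebner basis of the Jacobian ideal J(g) in C{s,t} is {t^3, s}; counting standard monomials gives mu = 3. Corank 1: A-series; mu = 3 gives A_3. f is A_2 but g is A_3, hence not right-equivalent.

No.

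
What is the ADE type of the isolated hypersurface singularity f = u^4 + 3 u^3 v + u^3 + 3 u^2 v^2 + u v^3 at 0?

E_{7}

The Hessian of f at 0 has rank 0. Corank 2; j^3 = u^3 is a perfect cube, so E-series; the 4-jet and mu = 7 give E_7.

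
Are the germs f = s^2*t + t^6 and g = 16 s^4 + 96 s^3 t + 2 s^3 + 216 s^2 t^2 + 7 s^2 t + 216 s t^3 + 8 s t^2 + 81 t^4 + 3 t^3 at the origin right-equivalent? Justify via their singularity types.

No.

The Hessian of f at 0 has rank 0. Corank 2; j^3 = s^2*t has shape L^2 M (L != M), so D-series; mu = 7 gives D_7. The Hessian of g at 0 has rank 0. Corank 2; j^3 = (s + t)^2*(2*s + 3*t) has shape L^2 M (L != M), so D-series; mu = 5 gives D_5. f is D_7 but g is D_5, hence not right-equivalent.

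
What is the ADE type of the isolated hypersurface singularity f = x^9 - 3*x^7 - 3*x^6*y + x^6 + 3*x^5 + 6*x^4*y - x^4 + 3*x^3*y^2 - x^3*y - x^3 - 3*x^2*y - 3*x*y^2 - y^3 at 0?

E7

The Hessian of f at 0 has rank 0. Corank 2; j^3 = -(x + y)^3 is a perfect cube, so E-series; the 4-jet and mu = 7 give E_7.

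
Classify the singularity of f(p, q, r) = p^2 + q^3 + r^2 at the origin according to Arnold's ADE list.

A2

The Hessian of f at 0 has rank 2. Corank 1: A-series; mu = 2 gives A_2.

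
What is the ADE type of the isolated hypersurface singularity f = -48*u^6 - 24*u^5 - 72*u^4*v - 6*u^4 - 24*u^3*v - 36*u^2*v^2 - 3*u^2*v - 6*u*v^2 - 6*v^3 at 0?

D_{4}

The Hessian of f at 0 has rank 0. Corank 2; j^3 = -3*v*(u^2 + 2*u*v + 2*v^2) splits into three distinct lines over C (the quadratic factor has nonzero discriminant), so D_4.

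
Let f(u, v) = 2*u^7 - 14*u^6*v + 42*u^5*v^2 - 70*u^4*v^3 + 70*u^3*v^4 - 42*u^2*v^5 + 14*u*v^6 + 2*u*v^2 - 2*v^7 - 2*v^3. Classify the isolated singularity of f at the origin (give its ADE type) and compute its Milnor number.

Type D_8, Milnor number mu = 8.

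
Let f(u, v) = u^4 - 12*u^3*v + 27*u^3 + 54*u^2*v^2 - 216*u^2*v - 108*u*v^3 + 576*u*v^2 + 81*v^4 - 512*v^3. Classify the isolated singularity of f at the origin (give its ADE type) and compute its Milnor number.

Type E_{6}, Milnor number mu = 6.

The Hessian of f at 0 has rank 0. Corank 2; j^3 = (3*u - 8*v)^3 is a perfect cube, so E-series; the 4-jet and mu = 6 give E_6.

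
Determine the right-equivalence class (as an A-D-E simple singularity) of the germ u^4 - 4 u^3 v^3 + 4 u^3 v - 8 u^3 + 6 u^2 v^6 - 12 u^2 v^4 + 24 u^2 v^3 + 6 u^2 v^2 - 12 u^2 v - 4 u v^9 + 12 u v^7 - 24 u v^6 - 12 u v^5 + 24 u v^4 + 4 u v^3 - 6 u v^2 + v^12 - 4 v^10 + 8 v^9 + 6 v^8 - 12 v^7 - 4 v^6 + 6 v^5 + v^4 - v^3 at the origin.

E_{6}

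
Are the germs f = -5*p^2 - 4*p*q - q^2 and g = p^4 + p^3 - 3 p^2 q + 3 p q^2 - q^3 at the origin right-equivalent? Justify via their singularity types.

The Hessian of f at 0 has rank 2. Corank 0: nondegenerate Morse point, so A_1. The Hessian of g at 0 has rank 0. Corank 2; j^3 = (p - q)^3 is a perfect cube, so E-series; the 4-jet and mu = 6 give E_6. f is A_1 but g is E_6, hence not right-equivalent.

No.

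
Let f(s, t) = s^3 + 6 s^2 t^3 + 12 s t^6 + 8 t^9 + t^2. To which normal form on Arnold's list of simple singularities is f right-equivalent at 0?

A2

The Hessian of f at 0 has rank 1. Corank 1: A-series; mu = 2 gives A_2.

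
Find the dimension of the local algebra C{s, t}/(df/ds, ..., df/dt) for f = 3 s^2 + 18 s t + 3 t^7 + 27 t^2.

6

The Hessian of f at 0 is [[6, 18], [18, 54]] with rank 1, so corank 1. A Groebner basis of the Jacobian ideal J(f) in C{s,t} is {t^6, s + 3*t}; counting standard monomials gives mu = 6. Corank 1: A-series; mu = 6 gives A_6.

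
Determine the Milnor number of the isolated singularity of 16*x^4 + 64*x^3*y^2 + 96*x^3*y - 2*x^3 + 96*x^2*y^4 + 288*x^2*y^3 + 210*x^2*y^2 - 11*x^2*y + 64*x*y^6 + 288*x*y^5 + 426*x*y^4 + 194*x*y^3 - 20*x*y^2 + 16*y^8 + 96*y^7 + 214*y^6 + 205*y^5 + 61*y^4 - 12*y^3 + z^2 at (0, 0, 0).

5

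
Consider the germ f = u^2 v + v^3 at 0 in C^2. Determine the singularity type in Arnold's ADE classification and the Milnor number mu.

The Hessian of f at 0 is [[0, 0], [0, 0]] with rank 0, so corank 2. A Groebner basis of the Jacobian ideal J(f) in C{u,v} is {v^3, u^2 + 3*v^2, u*v}; counting standard monomials gives mu = 4. Corank 2; j^3 = v*(u^2 + v^2) splits into three distinct lines over C (the quadratic factor has nonzero discriminant), so D_4.

Type D4, Milnor number mu = 4.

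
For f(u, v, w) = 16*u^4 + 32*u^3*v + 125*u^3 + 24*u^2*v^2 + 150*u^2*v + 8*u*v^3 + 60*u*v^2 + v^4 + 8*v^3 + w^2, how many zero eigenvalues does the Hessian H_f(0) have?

2

The Hessian at 0 is [[0, 0, 0], [0, 0, 0], [0, 0, 2]] of rank 1; hence corank 2.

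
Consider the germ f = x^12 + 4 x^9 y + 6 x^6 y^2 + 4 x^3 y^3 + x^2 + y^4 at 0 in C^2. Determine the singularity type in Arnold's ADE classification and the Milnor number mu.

Type A3, Milnor number mu = 3.

The Hessian of f at 0 is [[2, 0], [0, 0]] with rank 1, so corank 1. A Groebner basis of the Jacobian ideal J(f) in C{x,y} is {y^3, x}; counting standard monomials gives mu = 3. Corank 1: A-series; mu = 3 gives A_3.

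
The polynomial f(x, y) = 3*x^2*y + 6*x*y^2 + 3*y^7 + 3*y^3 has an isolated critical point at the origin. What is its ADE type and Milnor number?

The Hessian of f at 0 is [[0, 0], [0, 0]] with rank 0, so corank 2. A Groebner basis of the Jacobian ideal J(f) in C{x,y} is {x^2/7 + y^6 - y^2/7, x^3 + y^3, x*y + y^2}; counting standard monomials gives mu = 8. Corank 2; j^3 = 3*y*(x + y)^2 has shape L^2 M (L != M), so D-series; mu = 8 gives D_8.

Type D_{8}, Milnor number mu = 8.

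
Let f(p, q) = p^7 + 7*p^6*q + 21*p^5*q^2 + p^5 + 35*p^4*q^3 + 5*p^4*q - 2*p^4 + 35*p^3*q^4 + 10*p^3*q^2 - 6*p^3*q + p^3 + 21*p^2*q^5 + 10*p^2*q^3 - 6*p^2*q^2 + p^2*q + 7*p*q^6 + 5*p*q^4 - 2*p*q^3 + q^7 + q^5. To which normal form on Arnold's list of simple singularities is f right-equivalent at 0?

The Hessian of f at 0 has rank 0. Corank 2; j^3 = p^2*(p + q) has shape L^2 M (L != M), so D-series; mu = 8 gives D_8.

D8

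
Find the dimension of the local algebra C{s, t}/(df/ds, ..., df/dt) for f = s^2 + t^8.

The Hessian of f at 0 is [[2, 0], [0, 0]] with rank 1, so corank 1. A Groebner basis of the Jacobian ideal J(f) in C{s,t} is {t^7, s}; counting standard monomials gives mu = 7. Corank 1: A-series; mu = 7 gives A_7.

7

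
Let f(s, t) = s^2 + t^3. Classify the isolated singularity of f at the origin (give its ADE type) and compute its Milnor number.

Type A_{2}, Milnor number mu = 2.

The Hessian of f at 0 has rank 1. Corank 1: A-series; mu = 2 gives A_2.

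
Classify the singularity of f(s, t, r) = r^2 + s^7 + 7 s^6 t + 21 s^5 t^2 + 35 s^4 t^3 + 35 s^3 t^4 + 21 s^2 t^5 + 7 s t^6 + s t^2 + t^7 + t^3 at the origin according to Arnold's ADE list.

D_8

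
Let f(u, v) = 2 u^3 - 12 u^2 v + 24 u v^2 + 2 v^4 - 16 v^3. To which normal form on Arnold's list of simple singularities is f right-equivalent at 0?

E6

The Hessian of f at 0 has rank 0. Corank 2; j^3 = 2*(u - 2*v)^3 is a perfect cube, so E-series; the 4-jet and mu = 6 give E_6.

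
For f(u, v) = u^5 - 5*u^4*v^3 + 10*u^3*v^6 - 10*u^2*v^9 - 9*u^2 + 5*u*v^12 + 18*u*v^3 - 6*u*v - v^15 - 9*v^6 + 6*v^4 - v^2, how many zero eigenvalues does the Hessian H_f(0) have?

1

The Hessian at 0 is [[-18, -6], [-6, -2]] of rank 1; hence corank 1.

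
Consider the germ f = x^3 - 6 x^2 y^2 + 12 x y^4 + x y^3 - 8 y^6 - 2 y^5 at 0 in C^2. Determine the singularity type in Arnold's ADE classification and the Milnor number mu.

Type E7, Milnor number mu = 7.

The Hessian of f at 0 is [[0, 0], [0, 0]] with rank 0, so corank 2. A Groebner basis of the Jacobian ideal J(f) in C{x,y} is {-x^2/4 + y^4 - y^3/12, x^3, x^2*y + x^2/12 + y^3/36, -x^2/2 + x*y^2 - y^3/6}; counting standard monomials gives mu = 7. Corank 2; j^3 = x^3 is a perfect cube, so E-series; the 4-jet and mu = 7 give E_7.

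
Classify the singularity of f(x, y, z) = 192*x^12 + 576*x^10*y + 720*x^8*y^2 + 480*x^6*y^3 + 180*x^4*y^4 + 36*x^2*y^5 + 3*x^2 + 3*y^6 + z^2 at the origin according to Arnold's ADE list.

A_5

The Hessian of f at 0 is [[6, 0, 0], [0, 0, 0], [0, 0, 2]] with rank 2, so corank 1. A Groebner basis of the Jacobian ideal J(f) in C{x,y,z} is {y^5, x, z}; counting standard monomials gives mu = 5. Corank 1: A-series; mu = 5 gives A_5.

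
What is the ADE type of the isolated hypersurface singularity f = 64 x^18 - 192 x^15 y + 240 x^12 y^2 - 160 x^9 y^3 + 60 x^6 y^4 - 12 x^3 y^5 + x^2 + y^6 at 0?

A_{5}

The Hessian of f at 0 is [[2, 0], [0, 0]] with rank 1, so corank 1. A Groebner basis of the Jacobian ideal J(f) in C{x,y} is {y^5, x}; counting standard monomials gives mu = 5. Corank 1: A-series; mu = 5 gives A_5.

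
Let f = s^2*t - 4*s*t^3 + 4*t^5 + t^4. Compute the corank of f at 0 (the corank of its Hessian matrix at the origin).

Hessian at 0 has rank 0.

2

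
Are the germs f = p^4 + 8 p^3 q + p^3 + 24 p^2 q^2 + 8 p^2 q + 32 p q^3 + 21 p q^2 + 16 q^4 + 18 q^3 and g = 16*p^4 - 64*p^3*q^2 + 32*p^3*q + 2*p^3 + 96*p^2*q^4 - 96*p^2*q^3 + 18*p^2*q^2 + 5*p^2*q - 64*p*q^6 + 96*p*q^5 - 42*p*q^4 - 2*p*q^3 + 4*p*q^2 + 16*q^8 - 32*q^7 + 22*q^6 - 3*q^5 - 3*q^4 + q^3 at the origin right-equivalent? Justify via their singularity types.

Yes.

The Hessian of f at 0 has rank 0. Corank 2; j^3 = (p + 2*q)*(p + 3*q)^2 has shape L^2 M (L != M), so D-series; mu = 5 gives D_5. The Hessian of g at 0 has rank 0. Corank 2; j^3 = (p + q)^2*(2*p + q) has shape L^2 M (L != M), so D-series; mu = 5 gives D_5. Both have type D_5, hence right-equivalent.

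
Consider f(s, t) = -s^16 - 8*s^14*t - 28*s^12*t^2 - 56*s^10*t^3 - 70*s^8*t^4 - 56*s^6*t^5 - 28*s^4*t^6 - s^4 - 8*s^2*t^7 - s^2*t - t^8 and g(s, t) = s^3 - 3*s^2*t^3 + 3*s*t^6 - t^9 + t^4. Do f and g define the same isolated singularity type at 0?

No.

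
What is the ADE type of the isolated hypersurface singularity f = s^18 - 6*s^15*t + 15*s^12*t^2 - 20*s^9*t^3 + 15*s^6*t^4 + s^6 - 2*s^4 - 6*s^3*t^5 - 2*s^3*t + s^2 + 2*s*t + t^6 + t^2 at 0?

A_5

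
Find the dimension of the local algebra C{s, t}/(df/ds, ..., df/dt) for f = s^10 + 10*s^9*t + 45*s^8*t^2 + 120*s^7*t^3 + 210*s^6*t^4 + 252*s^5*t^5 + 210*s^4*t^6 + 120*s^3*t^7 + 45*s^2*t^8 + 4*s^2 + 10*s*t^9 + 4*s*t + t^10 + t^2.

The Hessian of f at 0 has rank 1. Corank 1: A-series; mu = 9 gives A_9.

9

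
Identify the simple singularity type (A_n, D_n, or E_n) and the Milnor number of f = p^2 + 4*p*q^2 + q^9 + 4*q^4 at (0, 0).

The Hessian of f at 0 has rank 1. Corank 1: A-series; mu = 8 gives A_8.

Type A_8, Milnor number mu = 8.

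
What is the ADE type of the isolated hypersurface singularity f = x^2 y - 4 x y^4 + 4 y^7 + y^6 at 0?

D_{7}

The Hessian of f at 0 is [[0, 0], [0, 0]] with rank 0, so corank 2. A Groebner basis of the Jacobian ideal J(f) in C{x,y} is {-x*y/2 + y^4, x^3, x^2*y, x^2/3 + x*y^2}; counting standard monomials gives mu = 7. Corank 2; j^3 = x^2*y has shape L^2 M (L != M), so D-series; mu = 7 gives D_7.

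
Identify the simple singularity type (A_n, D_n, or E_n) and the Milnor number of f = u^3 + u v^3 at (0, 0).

Type E_7, Milnor number mu = 7.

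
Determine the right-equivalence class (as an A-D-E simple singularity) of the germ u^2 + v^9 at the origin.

The Hessian of f at 0 has rank 1. Corank 1: A-series; mu = 8 gives A_8.

A_8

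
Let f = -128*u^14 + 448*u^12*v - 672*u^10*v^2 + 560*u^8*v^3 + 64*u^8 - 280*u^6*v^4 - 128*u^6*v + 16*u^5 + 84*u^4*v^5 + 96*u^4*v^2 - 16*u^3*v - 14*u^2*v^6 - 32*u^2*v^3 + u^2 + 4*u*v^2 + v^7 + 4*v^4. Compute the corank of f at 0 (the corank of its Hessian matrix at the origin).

1

The Hessian at 0 is [[2, 0], [0, 0]] of rank 1; hence corank 1.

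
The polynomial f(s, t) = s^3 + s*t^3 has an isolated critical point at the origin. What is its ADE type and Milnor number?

Type E_{7}, Milnor number mu = 7.

The Hessian of f at 0 is [[0, 0], [0, 0]] with rank 0, so corank 2. A Groebner basis of the Jacobian ideal J(f) in C{s,t} is {s^3, s*t^2, 3*s^2 + t^3}; counting standard monomials gives mu = 7. Corank 2; j^3 = s^3 is a perfect cube, so E-series; the 4-jet and mu = 7 give E_7.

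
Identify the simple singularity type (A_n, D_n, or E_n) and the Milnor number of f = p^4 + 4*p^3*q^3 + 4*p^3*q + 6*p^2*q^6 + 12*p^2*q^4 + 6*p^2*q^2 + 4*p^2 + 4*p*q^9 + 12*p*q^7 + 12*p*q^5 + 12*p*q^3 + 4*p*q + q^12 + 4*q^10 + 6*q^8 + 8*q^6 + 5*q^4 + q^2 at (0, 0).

The Hessian of f at 0 has rank 1. Corank 1: A-series; mu = 3 gives A_3.

Type A3, Milnor number mu = 3.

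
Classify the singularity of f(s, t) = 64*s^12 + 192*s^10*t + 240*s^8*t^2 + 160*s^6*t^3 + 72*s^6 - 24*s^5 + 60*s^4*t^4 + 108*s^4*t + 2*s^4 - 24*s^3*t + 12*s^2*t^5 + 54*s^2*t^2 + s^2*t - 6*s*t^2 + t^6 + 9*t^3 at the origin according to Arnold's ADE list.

D7

The Hessian of f at 0 is [[0, 0], [0, 0]] with rank 0, so corank 2. A Groebner basis of the Jacobian ideal J(f) in C{s,t} is {15*s^2/26242 - 122471*s*t/25507224 + t^4 + 34991*t^3/472356 + 78731*t^2/8502408, s^3 - 2187*s^2/13121 + 26247*s*t/52484 - 27*t^3/26242 - 9*t^2/52484, s^2*t - s*t/6 + t^2/2, 81*s^2/13121 + s*t^2 - 34991*s*t/472356 - 26241*t^3/26242 + 26243*t^2/157452}; counting standard monomials gives mu = 7. Corank 2; j^3 = t*(s - 3*t)^2 has shape L^2 M (L != M), so D-series; mu = 7 gives D_7.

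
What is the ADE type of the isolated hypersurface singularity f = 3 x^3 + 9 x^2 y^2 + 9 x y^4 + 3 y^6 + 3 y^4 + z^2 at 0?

The Hessian of f at 0 has rank 1. Corank 2; j^3 = 3*x^3 is a perfect cube, so E-series; the 4-jet and mu = 6 give E_6.

E6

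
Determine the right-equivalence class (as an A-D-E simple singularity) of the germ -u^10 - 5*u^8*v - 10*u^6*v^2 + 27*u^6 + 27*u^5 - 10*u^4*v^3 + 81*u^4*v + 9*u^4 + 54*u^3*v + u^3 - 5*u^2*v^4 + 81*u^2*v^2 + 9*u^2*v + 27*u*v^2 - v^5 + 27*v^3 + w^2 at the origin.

E_{8}

The Hessian of f at 0 is [[0, 0, 0], [0, 0, 0], [0, 0, 2]] with rank 1, so corank 2. A Groebner basis of the Jacobian ideal J(f) in C{u,v,w} is {u^2/972 + u*v^3 + u*v^2/18 + u*v/162 + v^3/6 + v^2/108, v^4, u^3 + u^2/2 + 3*u*v + 27*v^3 + 9*v^2/2, u^2*v - u^2/18 + 3*u*v^2 - u*v/3 - v^2/2, w}; counting standard monomials gives mu = 8. Corank 2; j^3 = (u + 3*v)^3 is a perfect cube, so E-series; the 5-jet and mu = 8 give E_8.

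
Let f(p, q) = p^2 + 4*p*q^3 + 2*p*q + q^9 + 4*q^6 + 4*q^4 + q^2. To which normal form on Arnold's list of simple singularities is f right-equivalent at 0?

A8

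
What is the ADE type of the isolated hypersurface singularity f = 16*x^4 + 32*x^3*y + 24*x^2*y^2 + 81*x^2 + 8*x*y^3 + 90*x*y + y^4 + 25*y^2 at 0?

A3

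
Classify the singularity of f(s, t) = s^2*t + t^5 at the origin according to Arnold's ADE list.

D_{6}

The Hessian of f at 0 is [[0, 0], [0, 0]] with rank 0, so corank 2. A Groebner basis of the Jacobian ideal J(f) in C{s,t} is {s^2/5 + t^4, s^3, s*t}; counting standard monomials gives mu = 6. Corank 2; j^3 = s^2*t has shape L^2 M (L != M), so D-series; mu = 6 gives D_6.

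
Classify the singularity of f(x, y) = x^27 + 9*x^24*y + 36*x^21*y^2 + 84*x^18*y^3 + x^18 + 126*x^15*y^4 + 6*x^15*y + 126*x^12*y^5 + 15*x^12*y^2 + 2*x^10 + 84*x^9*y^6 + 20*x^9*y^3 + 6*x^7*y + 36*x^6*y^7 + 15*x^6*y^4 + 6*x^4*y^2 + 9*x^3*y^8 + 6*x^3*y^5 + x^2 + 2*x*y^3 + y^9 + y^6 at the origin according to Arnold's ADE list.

A8

The Hessian of f at 0 has rank 1. Corank 1: A-series; mu = 8 gives A_8.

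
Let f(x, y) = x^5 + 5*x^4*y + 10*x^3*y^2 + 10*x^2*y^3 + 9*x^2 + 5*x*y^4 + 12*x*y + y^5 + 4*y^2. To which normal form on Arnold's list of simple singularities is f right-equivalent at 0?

A_{4}

The Hessian of f at 0 has rank 1. Corank 1: A-series; mu = 4 gives A_4.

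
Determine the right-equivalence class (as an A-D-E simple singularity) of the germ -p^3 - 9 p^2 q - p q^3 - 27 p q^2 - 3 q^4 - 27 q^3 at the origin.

E_{7}

The Hessian of f at 0 has rank 0. Corank 2; j^3 = -(p + 3*q)^3 is a perfect cube, so E-series; the 4-jet and mu = 7 give E_7.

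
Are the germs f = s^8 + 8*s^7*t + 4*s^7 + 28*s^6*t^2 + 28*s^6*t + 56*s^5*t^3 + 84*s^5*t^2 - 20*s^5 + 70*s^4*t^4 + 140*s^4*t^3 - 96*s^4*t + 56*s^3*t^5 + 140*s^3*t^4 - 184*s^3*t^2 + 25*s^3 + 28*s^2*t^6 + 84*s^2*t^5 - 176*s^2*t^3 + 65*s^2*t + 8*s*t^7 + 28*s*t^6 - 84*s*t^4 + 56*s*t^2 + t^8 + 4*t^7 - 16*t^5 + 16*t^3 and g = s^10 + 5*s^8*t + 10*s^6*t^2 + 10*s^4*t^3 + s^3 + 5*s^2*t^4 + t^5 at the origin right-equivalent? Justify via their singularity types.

The Hessian of f at 0 has rank 0. Corank 2; j^3 = (s + t)*(5*s + 4*t)^2 has shape L^2 M (L != M), so D-series; mu = 9 gives D_9. The Hessian of g at 0 has rank 0. Corank 2; j^3 = s^3 is a perfect cube, so E-series; the 5-jet and mu = 8 give E_8. f is D_9 but g is E_8, hence not right-equivalent.

No.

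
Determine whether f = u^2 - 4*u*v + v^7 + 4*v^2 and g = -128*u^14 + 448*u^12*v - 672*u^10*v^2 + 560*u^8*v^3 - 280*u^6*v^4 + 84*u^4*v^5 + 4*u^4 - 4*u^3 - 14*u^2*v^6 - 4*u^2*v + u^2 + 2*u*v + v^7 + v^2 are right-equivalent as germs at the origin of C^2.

Yes.

The Hessian of f at 0 has rank 1. Corank 1: A-series; mu = 6 gives A_6. The Hessian of g at 0 has rank 1. Corank 1: A-series; mu = 6 gives A_6. Both have type A_6, hence right-equivalent.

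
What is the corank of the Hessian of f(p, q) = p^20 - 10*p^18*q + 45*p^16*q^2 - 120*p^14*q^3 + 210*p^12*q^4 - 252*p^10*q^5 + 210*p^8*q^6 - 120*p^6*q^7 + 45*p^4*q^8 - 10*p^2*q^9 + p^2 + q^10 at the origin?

The Hessian at 0 is [[2, 0], [0, 0]] of rank 1; hence corank 1.

1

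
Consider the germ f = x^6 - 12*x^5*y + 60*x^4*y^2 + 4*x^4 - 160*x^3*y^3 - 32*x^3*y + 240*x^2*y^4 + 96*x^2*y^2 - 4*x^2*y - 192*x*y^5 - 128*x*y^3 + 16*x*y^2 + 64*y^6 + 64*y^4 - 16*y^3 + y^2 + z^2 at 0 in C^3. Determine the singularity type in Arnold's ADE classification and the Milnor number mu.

Type A_{5}, Milnor number mu = 5.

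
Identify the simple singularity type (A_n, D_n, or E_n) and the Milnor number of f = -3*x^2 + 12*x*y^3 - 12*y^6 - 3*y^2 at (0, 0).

Type A_{1}, Milnor number mu = 1.

The Hessian of f at 0 has rank 2. Corank 0: nondegenerate Morse point, so A_1.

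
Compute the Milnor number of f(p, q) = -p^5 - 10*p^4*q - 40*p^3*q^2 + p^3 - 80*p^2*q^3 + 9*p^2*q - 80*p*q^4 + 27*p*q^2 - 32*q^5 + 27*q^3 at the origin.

The Hessian of f at 0 has rank 0. Corank 2; j^3 = (p + 3*q)^3 is a perfect cube, so E-series; the 5-jet and mu = 8 give E_8.

8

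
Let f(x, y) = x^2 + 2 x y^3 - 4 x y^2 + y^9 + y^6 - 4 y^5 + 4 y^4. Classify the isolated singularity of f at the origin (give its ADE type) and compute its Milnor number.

Type A_8, Milnor number mu = 8.

The Hessian of f at 0 has rank 1. Corank 1: A-series; mu = 8 gives A_8.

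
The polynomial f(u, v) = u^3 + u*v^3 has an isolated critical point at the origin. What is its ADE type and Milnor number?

The Hessian of f at 0 is [[0, 0], [0, 0]] with rank 0, so corank 2. A Groebner basis of the Jacobian ideal J(f) in C{u,v} is {u^3, u*v^2, 3*u^2 + v^3}; counting standard monomials gives mu = 7. Corank 2; j^3 = u^3 is a perfect cube, so E-series; the 4-jet and mu = 7 give E_7.

Type E7, Milnor number mu = 7.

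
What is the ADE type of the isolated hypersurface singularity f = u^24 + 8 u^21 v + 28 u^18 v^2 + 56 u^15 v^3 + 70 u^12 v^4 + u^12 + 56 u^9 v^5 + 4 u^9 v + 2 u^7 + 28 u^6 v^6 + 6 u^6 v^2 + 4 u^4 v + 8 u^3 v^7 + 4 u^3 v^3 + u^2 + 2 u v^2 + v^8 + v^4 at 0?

The Hessian of f at 0 has rank 1. Corank 1: A-series; mu = 7 gives A_7.

A7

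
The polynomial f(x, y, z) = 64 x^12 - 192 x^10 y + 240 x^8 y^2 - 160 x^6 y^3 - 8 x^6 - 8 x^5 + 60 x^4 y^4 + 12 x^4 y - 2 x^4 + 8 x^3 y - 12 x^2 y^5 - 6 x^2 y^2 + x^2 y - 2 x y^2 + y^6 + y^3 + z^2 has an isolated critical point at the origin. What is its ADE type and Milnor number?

The Hessian of f at 0 has rank 1. Corank 2; j^3 = y*(x - y)^2 has shape L^2 M (L != M), so D-series; mu = 7 gives D_7.

Type D_7, Milnor number mu = 7.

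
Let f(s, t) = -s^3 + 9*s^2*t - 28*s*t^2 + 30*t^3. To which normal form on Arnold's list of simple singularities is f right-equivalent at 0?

D4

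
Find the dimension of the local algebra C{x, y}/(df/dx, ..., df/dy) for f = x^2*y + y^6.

7

The Hessian of f at 0 is [[0, 0], [0, 0]] with rank 0, so corank 2. A Groebner basis of the Jacobian ideal J(f) in C{x,y} is {x^2/6 + y^5, x^3, x*y}; counting standard monomials gives mu = 7. Corank 2; j^3 = x^2*y has shape L^2 M (L != M), so D-series; mu = 7 gives D_7.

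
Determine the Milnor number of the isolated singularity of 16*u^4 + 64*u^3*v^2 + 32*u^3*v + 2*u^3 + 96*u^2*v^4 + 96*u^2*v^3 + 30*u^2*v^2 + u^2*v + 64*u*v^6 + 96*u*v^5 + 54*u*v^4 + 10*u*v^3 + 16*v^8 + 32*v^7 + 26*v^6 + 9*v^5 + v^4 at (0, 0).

5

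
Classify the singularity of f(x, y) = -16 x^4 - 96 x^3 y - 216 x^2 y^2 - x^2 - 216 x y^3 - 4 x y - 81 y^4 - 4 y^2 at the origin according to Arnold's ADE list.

The Hessian of f at 0 has rank 1. Corank 1: A-series; mu = 3 gives A_3.

A3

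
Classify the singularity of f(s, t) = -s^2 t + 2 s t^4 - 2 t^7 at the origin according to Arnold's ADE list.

The Hessian of f at 0 has rank 0. Corank 2; j^3 = -s^2*t has shape L^2 M (L != M), so D-series; mu = 8 gives D_8.

D8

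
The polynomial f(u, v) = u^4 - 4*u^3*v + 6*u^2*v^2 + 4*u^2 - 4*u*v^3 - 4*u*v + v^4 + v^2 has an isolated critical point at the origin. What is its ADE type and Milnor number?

The Hessian of f at 0 has rank 1. Corank 1: A-series; mu = 3 gives A_3.

Type A_3, Milnor number mu = 3.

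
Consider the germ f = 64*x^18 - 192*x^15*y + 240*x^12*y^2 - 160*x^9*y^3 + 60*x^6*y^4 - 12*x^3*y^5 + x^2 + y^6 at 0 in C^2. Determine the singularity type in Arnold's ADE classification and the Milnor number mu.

Type A_{5}, Milnor number mu = 5.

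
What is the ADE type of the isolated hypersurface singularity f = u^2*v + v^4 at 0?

D_5

The Hessian of f at 0 has rank 0. Corank 2; j^3 = u^2*v has shape L^2 M (L != M), so D-series; mu = 5 gives D_5.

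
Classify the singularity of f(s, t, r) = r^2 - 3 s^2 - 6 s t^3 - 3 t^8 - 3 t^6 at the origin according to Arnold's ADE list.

A7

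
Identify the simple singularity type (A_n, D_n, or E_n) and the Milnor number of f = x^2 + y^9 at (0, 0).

Type A_{8}, Milnor number mu = 8.

The Hessian of f at 0 has rank 1. Corank 1: A-series; mu = 8 gives A_8.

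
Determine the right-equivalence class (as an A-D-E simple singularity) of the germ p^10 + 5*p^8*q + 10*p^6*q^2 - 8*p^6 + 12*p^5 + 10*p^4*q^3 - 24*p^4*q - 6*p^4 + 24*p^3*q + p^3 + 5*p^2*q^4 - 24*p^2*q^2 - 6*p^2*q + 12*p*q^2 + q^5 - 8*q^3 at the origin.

E_8

The Hessian of f at 0 is [[0, 0], [0, 0]] with rank 0, so corank 2. A Groebner basis of the Jacobian ideal J(f) in C{p,q} is {-p^2/128 + p*q^3 + p*q^2/8 + p*q/32 - q^3/4 - q^2/32, q^4, p^3 - 3*p^2/4 + 3*p*q - 8*q^3 - 3*q^2, p^2*q - p^2/8 - 2*p*q^2 + p*q/2 - q^2/2}; counting standard monomials gives mu = 8. Corank 2; j^3 = (p - 2*q)^3 is a perfect cube, so E-series; the 5-jet and mu = 8 give E_8.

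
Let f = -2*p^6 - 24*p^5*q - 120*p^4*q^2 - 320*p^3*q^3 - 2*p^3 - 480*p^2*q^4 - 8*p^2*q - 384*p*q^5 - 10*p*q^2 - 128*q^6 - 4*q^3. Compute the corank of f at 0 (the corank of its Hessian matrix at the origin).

2

Hessian at 0 has rank 0.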